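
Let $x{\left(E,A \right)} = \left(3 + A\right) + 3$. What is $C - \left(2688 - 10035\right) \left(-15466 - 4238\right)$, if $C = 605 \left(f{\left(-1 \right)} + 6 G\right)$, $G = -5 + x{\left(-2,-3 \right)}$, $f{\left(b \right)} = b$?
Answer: $-144773153$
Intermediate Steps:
$x{\left(E,A \right)} = 6 + A$
$G = -2$ ($G = -5 + \left(6 - 3\right) = -5 + 3 = -2$)
$C = -7865$ ($C = 605 \left(-1 + 6 \left(-2\right)\right) = 605 \left(-1 - 12\right) = 605 \left(-13\right) = -7865$)
$C - \left(2688 - 10035\right) \left(-15466 - 4238\right) = -7865 - \left(2688 - 10035\right) \left(-15466 - 4238\right) = -7865 - \left(-7347\right) \left(-19704\right) = -7865 - 144765288 = -144773153$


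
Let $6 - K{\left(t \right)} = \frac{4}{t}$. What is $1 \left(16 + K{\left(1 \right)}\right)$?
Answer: $18$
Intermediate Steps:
$K{\left(t \right)} = 6 - \frac{4}{t}$
$1 \left(16 + K{\left(1 \right)}\right) = 1 \left(16 + \left(6 - \frac{4}{1}\right)\right) = 1 \left(16 + \left(6 - 4\right)\right) = 1 \left(16 + 2\right) = 1 \cdot 18 = 18$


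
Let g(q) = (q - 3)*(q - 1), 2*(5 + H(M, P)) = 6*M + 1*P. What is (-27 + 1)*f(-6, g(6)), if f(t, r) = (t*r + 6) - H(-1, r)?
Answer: 2171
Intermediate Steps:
H(M, P) = -5 + P/2 + 3*M (H(M, P) = -5 + (6*M + 1*P)/2 = -5 + (6*M + P)/2 = -5 + (P + 6*M)/2 = -5 + (P/2 + 3*M) = -5 + P/2 + 3*M)
g(q) = (-1 + q)*(-3 + q) (g(q) = (-3 + q)*(-1 + q) = (-1 + q)*(-3 + q))
f(t, r) = 14 - r/2 + r*t (f(t, r) = (t*r + 6) - (-5 + r/2 + 3*(-1)) = (r*t + 6) - (-5 + r/2 - 3) = (6 + r*t) - (-8 + r/2) = (6 + r*t) + (8 - r/2) = 14 - r/2 + r*t)
(-27 + 1)*f(-6, g(6)) = (-27 + 1)*(14 - (3 + 6² - 4*6)/2 + (3 + 6² - 4*6)*(-6)) = -26*(14 - (3 + 36 - 24)/2 + (3 + 36 - 24)*(-6)) = -26*(14 - ½*15 + 15*(-6)) = -26*(14 - 15/2 - 90) = -26*(-167/2) = 2171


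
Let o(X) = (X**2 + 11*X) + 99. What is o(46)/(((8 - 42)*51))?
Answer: -907/578 ≈ -1.5692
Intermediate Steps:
o(X) = 99 + X**2 + 11*X
o(46)/(((8 - 42)*51)) = (99 + 46**2 + 11*46)/(((8 - 42)*51)) = (99 + 2116 + 506)/((-34*51)) = 2721/(-1734) = 2721*(-1/1734) = -907/578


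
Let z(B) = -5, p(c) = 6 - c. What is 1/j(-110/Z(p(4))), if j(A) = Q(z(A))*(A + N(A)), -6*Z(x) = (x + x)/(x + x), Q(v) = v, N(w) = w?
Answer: -1/6600 ≈ -0.00015152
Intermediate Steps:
Z(x) = -⅙ (Z(x) = -(x + x)/(6*(x + x)) = -2*x/(6*(2*x)) = -2*x*1/(2*x)/6 = -⅙*1 = -⅙)
j(A) = -10*A (j(A) = -5*(A + A) = -10*A)
1/j(-110/Z(p(4))) = 1/(-(-1100)/(-⅙)) = 1/(-(-1100)*(-6)) = 1/(-10*660) = 1/(-6600) = -1/6600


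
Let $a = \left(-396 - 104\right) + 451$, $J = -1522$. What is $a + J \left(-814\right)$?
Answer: $1238859$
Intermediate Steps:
$a = -49$ ($a = -500 + 451 = -49$)
$a + J \left(-814\right) = -49 - -1238908 = -49 + 1238908 = 1238859$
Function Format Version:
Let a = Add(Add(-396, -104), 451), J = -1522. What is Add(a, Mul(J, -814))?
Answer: 1238859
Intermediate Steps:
a = -49 (a = Add(-500, 451) = -49)
Add(a, Mul(J, -814)) = Add(-49, Mul(-1522, -814)) = Add(-49, 1238908) = 1238859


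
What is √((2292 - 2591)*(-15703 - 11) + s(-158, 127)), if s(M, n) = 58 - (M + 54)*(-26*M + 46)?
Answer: 8*√80165 ≈ 2265.1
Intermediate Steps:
s(M, n) = 58 - (46 - 26*M)*(54 + M) (s(M, n) = 58 - (54 + M)*(46 - 26*M) = 58 - (46 - 26*M)*(54 + M))
√((2292 - 2591)*(-15703 - 11) + s(-158, 127)) = √((2292 - 2591)*(-15703 - 11) + (-2426 + 26*(-158)² + 1358*(-158))) = √(-299*(-15714) + (-2426 + 26*24964 - 214564)) = √(4698486 + (-2426 + 649064 - 214564)) = √(4698486 + 432074) = √5130560 = 8*√80165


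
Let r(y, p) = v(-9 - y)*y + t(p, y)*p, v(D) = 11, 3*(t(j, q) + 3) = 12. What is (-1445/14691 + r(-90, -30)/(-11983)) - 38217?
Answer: -6727809113516/176042253 ≈ -38217.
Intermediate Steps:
t(j, q) = 1 (t(j, q) = -3 + (⅓)*12 = -3 + 4 = 1)
r(y, p) = p + 11*y (r(y, p) = 11*y + 1*p = 11*y + p = p + 11*y)
(-1445/14691 + r(-90, -30)/(-11983)) - 38217 = (-1445/14691 + (-30 + 11*(-90))/(-11983)) - 38217 = (-1445*1/14691 + (-30 - 990)*(-1/11983)) - 38217 = (-1445/14691 - 1020*(-1/11983)) - 38217 = (-1445/14691 + 1020/11983) - 38217 = -2330615/176042253 - 38217 = -6727809113516/176042253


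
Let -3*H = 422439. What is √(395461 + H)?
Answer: 2*√63662 ≈ 504.63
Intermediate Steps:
H = -140813 (H = -⅓*422439 = -140813)
√(395461 + H) = √(395461 - 140813) = √254648 = 2*√63662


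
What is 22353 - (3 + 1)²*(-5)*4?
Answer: 22673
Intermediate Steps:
22353 - (3 + 1)²*(-5)*4 = 22353 - 4²*(-5)*4 = 22353 - 16*(-5)*4 = 22353 - (-80)*4 = 22353 - 1*(-320) = 22353 + 320 = 22673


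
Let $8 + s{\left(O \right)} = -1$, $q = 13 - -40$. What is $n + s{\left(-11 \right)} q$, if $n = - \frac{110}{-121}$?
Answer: $- \frac{5237}{11} \approx -476.09$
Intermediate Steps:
$q = 53$ ($q = 13 + 40 = 53$)
$s{\left(O \right)} = -9$ ($s{\left(O \right)} = -8 - 1 = -9$)
$n = \frac{10}{11}$ ($n = \left(-110\right) \left(- \frac{1}{121}\right) = \frac{10}{11} \approx 0.90909$)
$n + s{\left(-11 \right)} q = \frac{10}{11} - 477 = - \frac{5237}{11}$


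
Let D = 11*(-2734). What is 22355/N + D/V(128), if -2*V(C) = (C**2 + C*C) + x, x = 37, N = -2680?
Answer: -114431827/17583480 ≈ -6.5079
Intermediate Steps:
D = -30074
V(C) = -37/2 - C**2 (V(C) = -((C**2 + C*C) + 37)/2 = -((C**2 + C**2) + 37)/2 = -(2*C**2 + 37)/2 = -(37 + 2*C**2)/2 = -37/2 - C**2)
22355/N + D/V(128) = 22355/(-2680) - 30074/(-37/2 - 1*128**2) = 22355*(-1/2680) - 30074/(-37/2 - 1*16384) = -4471/536 - 30074/(-37/2 - 16384) = -4471/536 - 30074/(-32805/2) = -4471/536 - 30074*(-2/32805) = -4471/536 + 60148/32805 = -114431827/17583480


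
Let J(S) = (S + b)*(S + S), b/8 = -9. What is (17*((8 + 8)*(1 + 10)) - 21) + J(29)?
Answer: 477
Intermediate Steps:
b = -72 (b = 8*(-9) = -72)
J(S) = 2*S*(-72 + S) (J(S) = (S - 72)*(S + S) = (-72 + S)*(2*S) = 2*S*(-72 + S))
(17*((8 + 8)*(1 + 10)) - 21) + J(29) = (17*((8 + 8)*(1 + 10)) - 21) + 2*29*(-72 + 29) = (17*(16*11) - 21) + 2*29*(-43) = (17*176 - 21) - 2494 = (2992 - 21) - 2494 = 2971 - 2494 = 477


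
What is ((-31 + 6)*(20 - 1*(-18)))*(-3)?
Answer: 2850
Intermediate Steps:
((-31 + 6)*(20 - 1*(-18)))*(-3) = -25*(20 + 18)*(-3) = -25*38*(-3) = -950*(-3) = 2850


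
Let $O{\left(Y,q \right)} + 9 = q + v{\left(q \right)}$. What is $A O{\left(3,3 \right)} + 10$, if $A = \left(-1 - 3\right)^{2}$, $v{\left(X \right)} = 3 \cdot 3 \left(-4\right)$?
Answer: $-662$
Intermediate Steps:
$v{\left(X \right)} = -36$ ($v{\left(X \right)} = 9 \left(-4\right) = -36$)
$A = 16$ ($A = \left(-4\right)^{2} = 16$)
$O{\left(Y,q \right)} = -45 + q$ ($O{\left(Y,q \right)} = -9 + \left(q - 36\right) = -9 + \left(-36 + q\right) = -45 + q$)
$A O{\left(3,3 \right)} + 10 = 16 \left(-45 + 3\right) + 10 = 16 \left(-42\right) + 10 = -672 + 10 = -662$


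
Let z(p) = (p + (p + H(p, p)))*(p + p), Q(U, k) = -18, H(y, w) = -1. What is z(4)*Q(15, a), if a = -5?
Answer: -1008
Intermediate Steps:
z(p) = 2*p*(-1 + 2*p) (z(p) = (p + (p - 1))*(p + p) = (p + (-1 + p))*(2*p) = (-1 + 2*p)*(2*p) = 2*p*(-1 + 2*p))
z(4)*Q(15, a) = (2*4*(-1 + 2*4))*(-18) = (2*4*(-1 + 8))*(-18) = (2*4*7)*(-18) = 56*(-18) = -1008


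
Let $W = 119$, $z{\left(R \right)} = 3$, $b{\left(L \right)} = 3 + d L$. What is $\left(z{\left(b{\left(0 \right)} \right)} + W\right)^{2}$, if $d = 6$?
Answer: $14884$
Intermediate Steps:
$b{\left(L \right)} = 3 + 6 L$
$\left(z{\left(b{\left(0 \right)} \right)} + W\right)^{2} = \left(3 + 119\right)^{2} = 122^{2} = 14884$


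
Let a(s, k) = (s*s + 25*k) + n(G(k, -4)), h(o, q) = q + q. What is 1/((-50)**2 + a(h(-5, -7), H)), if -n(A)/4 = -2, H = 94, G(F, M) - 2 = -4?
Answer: 1/5054 ≈ 0.00019786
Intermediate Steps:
h(o, q) = 2*q
G(F, M) = -2 (G(F, M) = 2 - 4 = -2)
n(A) = 8 (n(A) = -4*(-2) = 8)
a(s, k) = 8 + s**2 + 25*k (a(s, k) = (s*s + 25*k) + 8 = (s**2 + 25*k) + 8 = 8 + s**2 + 25*k)
1/((-50)**2 + a(h(-5, -7), H)) = 1/((-50)**2 + (8 + (2*(-7))**2 + 25*94)) = 1/(2500 + (8 + (-14)**2 + 2350)) = 1/(2500 + (8 + 196 + 2350)) = 1/(2500 + 2554) = 1/5054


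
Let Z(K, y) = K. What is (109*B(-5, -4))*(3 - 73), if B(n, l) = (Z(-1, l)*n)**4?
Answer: -4768750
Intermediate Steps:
B(n, l) = n**4 (B(n, l) = (-n)**4 = n**4)
(109*B(-5, -4))*(3 - 73) = (109*(-5)**4)*(3 - 73) = (109*625)*(-70) = 68125*(-70) = -4768750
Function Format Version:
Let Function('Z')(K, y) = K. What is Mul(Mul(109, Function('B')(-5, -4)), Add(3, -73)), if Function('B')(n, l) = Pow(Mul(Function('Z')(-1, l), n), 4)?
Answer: -4768750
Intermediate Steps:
Function('B')(n, l) = Pow(n, 4) (Function('B')(n, l) = Pow(Mul(-1, n), 4) = Pow(n, 4))
Mul(Mul(109, Function('B')(-5, -4)), Add(3, -73)) = Mul(Mul(109, Pow(-5, 4)), Add(3, -73)) = Mul(Mul(109, 625), -70) = Mul(68125, -70) = -4768750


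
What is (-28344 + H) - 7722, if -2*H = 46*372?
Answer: -44622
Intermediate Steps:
H = -8556 (H = -23*372 = -½*17112 = -8556)
(-28344 + H) - 7722 = (-28344 - 8556) - 7722 = -36900 - 7722 = -44622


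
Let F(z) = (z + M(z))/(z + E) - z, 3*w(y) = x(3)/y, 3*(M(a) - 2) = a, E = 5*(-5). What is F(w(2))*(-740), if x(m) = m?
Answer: 66230/147 ≈ 450.54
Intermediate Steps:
E = -25
M(a) = 2 + a/3
w(y) = 1/y (w(y) = (3/y)/3 = 1/y)
F(z) = -z + (2 + 4*z/3)/(-25 + z) (F(z) = (z + (2 + z/3))/(z - 25) - z = (2 + 4*z/3)/(-25 + z) - z = -z + (2 + 4*z/3)/(-25 + z))
F(w(2))*(-740) = ((2 - (1/2)² + (79/3)/2)/(-25 + 1/2))*(-740) = ((2 - (½)² + (79/3)*(½))/(-25 + ½))*(-740) = ((2 - 1*¼ + 79/6)/(-49/2))*(-740) = -2*(2 - ¼ + 79/6)/49*(-740) = -2/49*179/12*(-740) = -179/294*(-740) = 66230/147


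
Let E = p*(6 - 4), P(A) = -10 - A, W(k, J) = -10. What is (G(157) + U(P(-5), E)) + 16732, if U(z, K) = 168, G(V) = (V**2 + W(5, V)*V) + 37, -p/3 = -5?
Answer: 40016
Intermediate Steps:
p = 15 (p = -3*(-5) = 15)
E = 30 (E = 15*(6 - 4) = 15*2 = 30)
G(V) = 37 + V**2 - 10*V (G(V) = (V**2 - 10*V) + 37 = 37 + V**2 - 10*V)
(G(157) + U(P(-5), E)) + 16732 = ((37 + 157**2 - 10*157) + 168) + 16732 = ((37 + 24649 - 1570) + 168) + 16732 = (23116 + 168) + 16732 = 23284 + 16732 = 40016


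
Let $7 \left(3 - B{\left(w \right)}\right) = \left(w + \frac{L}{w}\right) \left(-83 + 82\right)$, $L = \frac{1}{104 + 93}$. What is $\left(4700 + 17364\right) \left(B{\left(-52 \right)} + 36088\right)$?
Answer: $\frac{10349922956}{13} \approx 7.9615 \cdot 10^{8}$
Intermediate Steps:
$L = \frac{1}{197} \approx 0.0050761$
$B{\left(w \right)} = 3 + \frac{w}{7} + \frac{1}{1379 w}$ ($B{\left(w \right)} = 3 - \frac{\left(w + \frac{1}{197 w}\right) \left(-83 + 82\right)}{7} = 3 - \frac{\left(w + \frac{1}{197 w}\right) \left(-1\right)}{7} = 3 - \frac{- w - \frac{1}{197 w}}{7} = 3 + \left(\frac{w}{7} + \frac{1}{1379 w}\right) = 3 + \frac{w}{7} + \frac{1}{1379 w}$)
$\left(4700 + 17364\right) \left(B{\left(-52 \right)} + 36088\right) = \left(4700 + 17364\right) \left(\left(3 + \frac{1}{7} \left(-52\right) + \frac{1}{1379 \left(-52\right)}\right) + 36088\right) = 22064 \left(\left(3 - \frac{52}{7} + \frac{1}{1379} \left(- \frac{1}{52}\right)\right) + 36088\right) = 22064 \left(\left(3 - \frac{52}{7} - \frac{1}{71708}\right) + 36088\right) = 22064 \left(- \frac{317565}{71708} + 36088\right) = 22064 \cdot \frac{2587480739}{71708} = \frac{10349922956}{13}$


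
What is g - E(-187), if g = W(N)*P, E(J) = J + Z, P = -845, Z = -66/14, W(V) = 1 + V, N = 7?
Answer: -45978/7 ≈ -6568.3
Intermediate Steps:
Z = -33/7 (Z = -66*1/14 = -33/7 ≈ -4.7143)
E(J) = -33/7 + J (E(J) = J - 33/7 = -33/7 + J)
g = -6760 (g = (1 + 7)*(-845) = 8*(-845) = -6760)
g - E(-187) = -6760 - (-33/7 - 187) = -6760 - 1*(-1342/7) = -6760 + 1342/7 = -45978/7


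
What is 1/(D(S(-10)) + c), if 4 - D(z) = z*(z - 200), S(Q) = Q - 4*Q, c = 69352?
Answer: 1/74456 ≈ 1.3431e-5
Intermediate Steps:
S(Q) = -3*Q
D(z) = 4 - z*(-200 + z) (D(z) = 4 - z*(z - 200) = 4 - z*(-200 + z))
1/(D(S(-10)) + c) = 1/((4 - (-3*(-10))² + 200*(-3*(-10))) + 69352) = 1/((4 - 1*30² + 200*30) + 69352) = 1/((4 - 1*900 + 6000) + 69352) = 1/((4 - 900 + 6000) + 69352) = 1/(5104 + 69352) = 1/74456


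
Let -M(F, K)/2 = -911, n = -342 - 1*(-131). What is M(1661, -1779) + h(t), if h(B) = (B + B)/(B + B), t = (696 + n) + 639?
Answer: 1823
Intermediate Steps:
n = -211 (n = -342 + 131 = -211)
M(F, K) = 1822 (M(F, K) = -2*(-911) = 1822)
t = 1124 (t = (696 - 211) + 639 = 485 + 639 = 1124)
h(B) = 1 (h(B) = (2*B)/((2*B)) = (2*B)*(1/(2*B)) = 1)
M(1661, -1779) + h(t) = 1822 + 1 = 1823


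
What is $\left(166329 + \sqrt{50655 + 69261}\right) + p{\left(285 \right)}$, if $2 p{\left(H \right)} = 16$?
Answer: $166337 + 6 \sqrt{3331} \approx 1.6668 \cdot 10^{5}$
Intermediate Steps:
$p{\left(H \right)} = 8$ ($p{\left(H \right)} = \frac{1}{2} \cdot 16 = 8$)
$\left(166329 + \sqrt{50655 + 69261}\right) + p{\left(285 \right)} = \left(166329 + \sqrt{50655 + 69261}\right) + 8 = \left(166329 + \sqrt{119916}\right) + 8 = \left(166329 + 6 \sqrt{3331}\right) + 8 = 166337 + 6 \sqrt{3331}$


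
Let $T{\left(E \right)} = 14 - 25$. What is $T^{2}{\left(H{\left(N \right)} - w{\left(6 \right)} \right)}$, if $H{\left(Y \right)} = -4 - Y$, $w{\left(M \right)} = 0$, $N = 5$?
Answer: $121$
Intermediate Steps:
$T{\left(E \right)} = -11$ ($T{\left(E \right)} = 14 - 25 = -11$)
$T^{2}{\left(H{\left(N \right)} - w{\left(6 \right)} \right)} = \left(-11\right)^{2} = 121$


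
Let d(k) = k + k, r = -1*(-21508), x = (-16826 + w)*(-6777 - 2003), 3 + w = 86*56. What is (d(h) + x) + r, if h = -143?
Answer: 105495362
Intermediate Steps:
w = 4813 (w = -3 + 86*56 = -3 + 4816 = 4813)
x = 105474140 (x = (-16826 + 4813)*(-6777 - 2003) = -12013*(-8780) = 105474140)
r = 21508
d(k) = 2*k
(d(h) + x) + r = (2*(-143) + 105474140) + 21508 = (-286 + 105474140) + 21508 = 105473854 + 21508 = 105495362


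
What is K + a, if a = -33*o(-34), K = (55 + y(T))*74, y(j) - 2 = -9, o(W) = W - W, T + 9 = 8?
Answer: 3552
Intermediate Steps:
T = -1 (T = -9 + 8 = -1)
o(W) = 0
y(j) = -7 (y(j) = 2 - 9 = -7)
K = 3552 (K = (55 - 7)*74 = 48*74 = 3552)
a = 0 (a = -33*0 = 0)
K + a = 3552 + 0 = 3552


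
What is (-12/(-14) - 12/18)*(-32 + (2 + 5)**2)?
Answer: 68/21 ≈ 3.2381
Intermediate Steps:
(-12/(-14) - 12/18)*(-32 + (2 + 5)**2) = (-12*(-1/14) - 12*1/18)*(-32 + 7**2) = (6/7 - 2/3)*(-32 + 49) = (4/21)*17 = 68/21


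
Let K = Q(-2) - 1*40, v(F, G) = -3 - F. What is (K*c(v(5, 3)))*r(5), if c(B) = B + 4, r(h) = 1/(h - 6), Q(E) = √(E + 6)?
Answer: -152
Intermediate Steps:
Q(E) = √(6 + E)
K = -38 (K = √(6 - 2) - 1*40 = √4 - 40 = 2 - 40 = -38)
r(h) = 1/(-6 + h)
c(B) = 4 + B
(K*c(v(5, 3)))*r(5) = (-38*(4 + (-3 - 1*5)))/(-6 + 5) = -38*(4 + (-3 - 5))/(-1) = -38*(4 - 8)*(-1) = -38*(-4)*(-1) = 152*(-1) = -152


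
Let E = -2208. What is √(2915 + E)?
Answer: √707 ≈ 26.589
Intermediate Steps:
√(2915 + E) = √(2915 - 2208) = √707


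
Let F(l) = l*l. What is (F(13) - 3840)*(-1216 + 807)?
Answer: 1501439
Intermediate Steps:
F(l) = l²
(F(13) - 3840)*(-1216 + 807) = (13² - 3840)*(-1216 + 807) = (169 - 3840)*(-409) = -3671*(-409) = 1501439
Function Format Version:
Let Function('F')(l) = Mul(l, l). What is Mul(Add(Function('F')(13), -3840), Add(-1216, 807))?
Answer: 1501439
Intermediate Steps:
Function('F')(l) = Pow(l, 2)
Mul(Add(Function('F')(13), -3840), Add(-1216, 807)) = Mul(Add(Pow(13, 2), -3840), Add(-1216, 807)) = Mul(Add(169, -3840), -409) = Mul(-3671, -409) = 1501439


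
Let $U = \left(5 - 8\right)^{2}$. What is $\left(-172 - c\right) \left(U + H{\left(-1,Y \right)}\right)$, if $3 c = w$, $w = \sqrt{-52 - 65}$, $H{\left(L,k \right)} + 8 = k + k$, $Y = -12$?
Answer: $3956 + 23 i \sqrt{13} \approx 3956.0 + 82.928 i$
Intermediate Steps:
$H{\left(L,k \right)} = -8 + 2 k$ ($H{\left(L,k \right)} = -8 + \left(k + k\right) = -8 + 2 k$)
$U = 9$ ($U = \left(-3\right)^{2} = 9$)
$w = 3 i \sqrt{13}$ ($w = \sqrt{-117} = 3 i \sqrt{13} \approx 10.817 i$)
$c = i \sqrt{13}$ ($c = \frac{3 i \sqrt{13}}{3} = i \sqrt{13} \approx 3.6056 i$)
$\left(-172 - c\right) \left(U + H{\left(-1,Y \right)}\right) = \left(-172 - i \sqrt{13}\right) \left(9 + \left(-8 + 2 \left(-12\right)\right)\right) = \left(-172 - i \sqrt{13}\right) \left(9 - 32\right) = \left(-172 - i \sqrt{13}\right) \left(-23\right) = 3956 + 23 i \sqrt{13}$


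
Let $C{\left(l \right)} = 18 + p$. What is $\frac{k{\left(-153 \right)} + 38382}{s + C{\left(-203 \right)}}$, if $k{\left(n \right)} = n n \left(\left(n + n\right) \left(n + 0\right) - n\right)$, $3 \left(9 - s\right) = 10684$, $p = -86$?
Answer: $- \frac{3298747563}{10861} \approx -3.0372 \cdot 10^{5}$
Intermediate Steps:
$s = - \frac{10657}{3}$ ($s = 9 - \frac{10684}{3} = - \frac{10657}{3} \approx -3552.3$)
$C{\left(l \right)} = -68$ ($C{\left(l \right)} = 18 - 86 = -68$)
$k{\left(n \right)} = n^{2} \left(- n + 2 n^{2}\right)$ ($k{\left(n \right)} = n^{2} \left(2 n n - n\right) = n^{2} \left(2 n^{2} - n\right) = n^{2} \left(- n + 2 n^{2}\right)$)
$\frac{k{\left(-153 \right)} + 38382}{s + C{\left(-203 \right)}} = \frac{\left(-153\right)^{3} \left(-1 + 2 \left(-153\right)\right) + 38382}{- \frac{10657}{3} - 68} = \frac{- 3581577 \left(-1 - 306\right) + 38382}{- \frac{10861}{3}} = \left(\left(-3581577\right) \left(-307\right) + 38382\right) \left(- \frac{3}{10861}\right) = \left(1099544139 + 38382\right) \left(- \frac{3}{10861}\right) = 1099582521 \left(- \frac{3}{10861}\right) = - \frac{3298747563}{10861}$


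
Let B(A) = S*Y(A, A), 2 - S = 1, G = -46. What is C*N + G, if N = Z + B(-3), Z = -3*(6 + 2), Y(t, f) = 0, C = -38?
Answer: 866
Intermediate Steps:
S = 1 (S = 2 - 1*1 = 2 - 1 = 1)
Z = -24 (Z = -3*8 = -24)
B(A) = 0 (B(A) = 1*0 = 0)
N = -24 (N = -24 + 0 = -24)
C*N + G = -38*(-24) - 46 = 912 - 46 = 866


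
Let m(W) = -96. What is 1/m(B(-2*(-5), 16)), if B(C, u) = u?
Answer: -1/96 ≈ -0.010417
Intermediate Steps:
1/m(B(-2*(-5), 16)) = 1/(-96) = -1/96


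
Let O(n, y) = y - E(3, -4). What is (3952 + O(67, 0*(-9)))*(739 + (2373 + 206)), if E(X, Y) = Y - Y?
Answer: 13112736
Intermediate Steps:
E(X, Y) = 0
O(n, y) = y (O(n, y) = y - 1*0 = y + 0 = y)
(3952 + O(67, 0*(-9)))*(739 + (2373 + 206)) = (3952 + 0*(-9))*(739 + (2373 + 206)) = (3952 + 0)*(739 + 2579) = 3952*3318 = 13112736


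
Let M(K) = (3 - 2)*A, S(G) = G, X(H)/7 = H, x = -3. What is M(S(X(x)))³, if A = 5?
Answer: 125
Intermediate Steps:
X(H) = 7*H
M(K) = 5 (M(K) = (3 - 2)*5 = 1*5 = 5)
M(S(X(x)))³ = 5³ = 125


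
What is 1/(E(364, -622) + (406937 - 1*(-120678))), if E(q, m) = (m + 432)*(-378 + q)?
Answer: 1/530275 ≈ 1.8858e-6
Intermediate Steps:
E(q, m) = (-378 + q)*(432 + m) (E(q, m) = (432 + m)*(-378 + q) = (-378 + q)*(432 + m))
1/(E(364, -622) + (406937 - 1*(-120678))) = 1/((-163296 - 378*(-622) + 432*364 - 622*364) + (406937 - 1*(-120678))) = 1/((-163296 + 235116 + 157248 - 226408) + (406937 + 120678)) = 1/(2660 + 527615) = 1/530275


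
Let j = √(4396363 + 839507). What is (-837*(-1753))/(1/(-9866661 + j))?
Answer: -14476966885521 + 1467261*√5235870 ≈ -1.4474e+13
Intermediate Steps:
j = √5235870 ≈ 2288.2
(-837*(-1753))/(1/(-9866661 + j)) = (-837*(-1753))/(1/(-9866661 + √5235870)) = 1467261*(-9866661 + √5235870) = -14476966885521 + 1467261*√5235870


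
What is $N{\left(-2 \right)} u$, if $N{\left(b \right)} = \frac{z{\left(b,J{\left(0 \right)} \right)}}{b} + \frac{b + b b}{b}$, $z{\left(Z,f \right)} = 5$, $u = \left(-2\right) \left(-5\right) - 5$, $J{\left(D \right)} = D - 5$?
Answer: $- \frac{35}{2} \approx -17.5$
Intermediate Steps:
$J{\left(D \right)} = -5 + D$
$u = 5$ ($u = 10 - 5 = 5$)
$N{\left(b \right)} = \frac{5}{b} + \frac{b + b^{2}}{b}$ ($N{\left(b \right)} = \frac{5}{b} + \frac{b + b b}{b} = \frac{5}{b} + \frac{b + b^{2}}{b}$)
$N{\left(-2 \right)} u = \left(1 - 2 + \frac{5}{-2}\right) 5 = \left(1 - 2 + 5 \left(- \frac{1}{2}\right)\right) 5 = \left(1 - 2 - \frac{5}{2}\right) 5 = \left(- \frac{7}{2}\right) 5 = - \frac{35}{2}$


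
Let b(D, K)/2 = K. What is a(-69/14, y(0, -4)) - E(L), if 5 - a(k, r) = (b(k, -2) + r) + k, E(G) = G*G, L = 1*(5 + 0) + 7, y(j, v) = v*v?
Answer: -2045/14 ≈ -146.07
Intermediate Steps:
b(D, K) = 2*K
y(j, v) = v**2
L = 12 (L = 1*5 + 7 = 5 + 7 = 12)
E(G) = G**2
a(k, r) = 9 - k - r (a(k, r) = 5 - ((2*(-2) + r) + k) = 5 - ((-4 + r) + k) = 5 - (-4 + k + r) = 5 + (4 - k - r) = 9 - k - r)
a(-69/14, y(0, -4)) - E(L) = (9 - (-69)/14 - 1*(-4)**2) - 1*12**2 = (9 - (-69)/14 - 1*16) - 1*144 = (9 - 1*(-69/14) - 16) - 144 = (9 + 69/14 - 16) - 144 = -29/14 - 144 = -2045/14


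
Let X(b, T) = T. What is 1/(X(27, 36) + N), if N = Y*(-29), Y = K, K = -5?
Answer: 1/181 ≈ 0.0055249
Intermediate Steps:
Y = -5
N = 145 (N = -5*(-29) = 145)
1/(X(27, 36) + N) = 1/(36 + 145) = 1/181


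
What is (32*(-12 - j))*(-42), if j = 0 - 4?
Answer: 10752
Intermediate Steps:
j = -4
(32*(-12 - j))*(-42) = (32*(-12 - 1*(-4)))*(-42) = (32*(-12 + 4))*(-42) = (32*(-8))*(-42) = -256*(-42) = 10752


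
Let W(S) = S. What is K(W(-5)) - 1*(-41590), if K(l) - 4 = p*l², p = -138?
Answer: 38144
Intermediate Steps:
K(l) = 4 - 138*l²
K(W(-5)) - 1*(-41590) = (4 - 138*(-5)²) - 1*(-41590) = (4 - 138*25) + 41590 = (4 - 3450) + 41590 = -3446 + 41590 = 38144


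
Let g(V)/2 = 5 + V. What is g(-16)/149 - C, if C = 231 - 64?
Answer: -24905/149 ≈ -167.15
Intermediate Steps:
g(V) = 10 + 2*V (g(V) = 2*(5 + V) = 10 + 2*V)
C = 167
g(-16)/149 - C = (10 + 2*(-16))/149 - 1*167 = (10 - 32)*(1/149) - 167 = -22*1/149 - 167 = -22/149 - 167 = -24905/149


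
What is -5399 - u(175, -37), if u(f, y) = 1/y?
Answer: -199762/37 ≈ -5399.0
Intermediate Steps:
-5399 - u(175, -37) = -5399 - 1/(-37) = -5399 - 1*(-1/37) = -5399 + 1/37 = -199762/37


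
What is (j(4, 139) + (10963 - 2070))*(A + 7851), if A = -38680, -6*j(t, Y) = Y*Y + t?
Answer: -1049203357/6 ≈ -1.7487e+8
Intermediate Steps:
j(t, Y) = -t/6 - Y**2/6 (j(t, Y) = -(Y*Y + t)/6 = -(Y**2 + t)/6 = -(t + Y**2)/6 = -t/6 - Y**2/6)
(j(4, 139) + (10963 - 2070))*(A + 7851) = ((-1/6*4 - 1/6*139**2) + (10963 - 2070))*(-38680 + 7851) = ((-2/3 - 1/6*19321) + 8893)*(-30829) = ((-2/3 - 19321/6) + 8893)*(-30829) = (-19325/6 + 8893)*(-30829) = (34033/6)*(-30829) = -1049203357/6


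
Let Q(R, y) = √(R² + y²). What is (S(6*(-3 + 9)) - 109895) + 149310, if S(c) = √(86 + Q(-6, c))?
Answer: 39415 + √(86 + 6*√37) ≈ 39426.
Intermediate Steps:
S(c) = √(86 + √(36 + c²)) (S(c) = √(86 + √((-6)² + c²)) = √(86 + √(36 + c²)))
(S(6*(-3 + 9)) - 109895) + 149310 = (√(86 + √(36 + (6*(-3 + 9))²)) - 109895) + 149310 = (√(86 + √(36 + (6*6)²)) - 109895) + 149310 = (√(86 + √(36 + 36²)) - 109895) + 149310 = (√(86 + √(36 + 1296)) - 109895) + 149310 = (√(86 + √1332) - 109895) + 149310 = (√(86 + 6*√37) - 109895) + 149310 = (-109895 + √(86 + 6*√37)) + 149310 = 39415 + √(86 + 6*√37)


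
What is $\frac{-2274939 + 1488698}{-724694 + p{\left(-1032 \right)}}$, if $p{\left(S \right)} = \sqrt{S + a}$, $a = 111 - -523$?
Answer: $\frac{284892067627}{262590697017} + \frac{786241 i \sqrt{398}}{525181394034} \approx 1.0849 + 2.9867 \cdot 10^{-5} i$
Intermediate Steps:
$a = 634$ ($a = 111 + 523 = 634$)
$p{\left(S \right)} = \sqrt{634 + S}$ ($p{\left(S \right)} = \sqrt{S + 634} = \sqrt{634 + S}$)
$\frac{-2274939 + 1488698}{-724694 + p{\left(-1032 \right)}} = \frac{-2274939 + 1488698}{-724694 + \sqrt{634 - 1032}} = - \frac{786241}{-724694 + \sqrt{-398}} = - \frac{786241}{-724694 + i \sqrt{398}}$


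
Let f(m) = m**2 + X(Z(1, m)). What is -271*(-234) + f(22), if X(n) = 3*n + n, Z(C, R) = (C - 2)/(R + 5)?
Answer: 1725242/27 ≈ 63898.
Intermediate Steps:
Z(C, R) = (-2 + C)/(5 + R)
X(n) = 4*n
f(m) = m**2 - 4/(5 + m) (f(m) = m**2 + 4*((-2 + 1)/(5 + m)) = m**2 + 4*(-1/(5 + m)) = m**2 - 4/(5 + m))
-271*(-234) + f(22) = -271*(-234) + (-4 + 22**2*(5 + 22))/(5 + 22) = 63414 + (-4 + 484*27)/27 = 63414 + (-4 + 13068)/27 = 63414 + (1/27)*13064 = 63414 + 13064/27 = 1725242/27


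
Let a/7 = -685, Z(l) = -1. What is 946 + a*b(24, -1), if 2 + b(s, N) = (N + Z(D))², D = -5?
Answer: -8644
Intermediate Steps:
b(s, N) = -2 + (-1 + N)² (b(s, N) = -2 + (N - 1)² = -2 + (-1 + N)²)
a = -4795 (a = 7*(-685) = -4795)
946 + a*b(24, -1) = 946 - 4795*(-2 + (-1 - 1)²) = 946 - 4795*(-2 + (-2)²) = 946 - 4795*(-2 + 4) = 946 - 4795*2 = 946 - 9590 = -8644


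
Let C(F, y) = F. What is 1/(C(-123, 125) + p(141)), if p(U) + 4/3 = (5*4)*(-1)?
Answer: -3/433 ≈ -0.0069284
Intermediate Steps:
p(U) = -64/3 (p(U) = -4/3 + (5*4)*(-1) = -4/3 + 20*(-1) = -4/3 - 20 = -64/3)
1/(C(-123, 125) + p(141)) = 1/(-123 - 64/3) = 1/(-433/3) = -3/433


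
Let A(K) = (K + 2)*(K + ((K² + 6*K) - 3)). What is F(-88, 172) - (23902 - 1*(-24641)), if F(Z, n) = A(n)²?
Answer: 28693056379557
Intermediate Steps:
A(K) = (2 + K)*(-3 + K² + 7*K) (A(K) = (2 + K)*(K + (-3 + K² + 6*K)) = (2 + K)*(-3 + K² + 7*K))
F(Z, n) = (-6 + n³ + 9*n² + 11*n)²
F(-88, 172) - (23902 - 1*(-24641)) = (-6 + 172³ + 9*172² + 11*172)² - (23902 - 1*(-24641)) = (-6 + 5088448 + 9*29584 + 1892)² - (23902 + 24641) = (-6 + 5088448 + 266256 + 1892)² - 1*48543 = 5356590² - 48543 = 28693056428100 - 48543 = 28693056379557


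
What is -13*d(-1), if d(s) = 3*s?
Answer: 39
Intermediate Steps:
-13*d(-1) = -39*(-1) = -13*(-3) = 39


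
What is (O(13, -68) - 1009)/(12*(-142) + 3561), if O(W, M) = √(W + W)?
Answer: -1009/1857 + √26/1857 ≈ -0.54060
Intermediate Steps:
O(W, M) = √2*√W (O(W, M) = √(2*W) = √2*√W)
(O(13, -68) - 1009)/(12*(-142) + 3561) = (√2*√13 - 1009)/(12*(-142) + 3561) = (√26 - 1009)/(-1704 + 3561) = (-1009 + √26)/1857 = (-1009 + √26)*(1/1857) = -1009/1857 + √26/1857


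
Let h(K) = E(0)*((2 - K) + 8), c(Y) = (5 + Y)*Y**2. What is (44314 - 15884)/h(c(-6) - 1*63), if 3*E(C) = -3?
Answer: -28430/109 ≈ -260.83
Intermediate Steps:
c(Y) = Y**2*(5 + Y)
E(C) = -1 (E(C) = (1/3)*(-3) = -1)
h(K) = -10 + K (h(K) = -((2 - K) + 8) = -(10 - K) = -10 + K)
(44314 - 15884)/h(c(-6) - 1*63) = (44314 - 15884)/(-10 + ((-6)**2*(5 - 6) - 1*63)) = 28430/(-10 + (36*(-1) - 63)) = 28430/(-10 + (-36 - 63)) = 28430/(-10 - 99) = 28430/(-109) = 28430*(-1/109) = -28430/109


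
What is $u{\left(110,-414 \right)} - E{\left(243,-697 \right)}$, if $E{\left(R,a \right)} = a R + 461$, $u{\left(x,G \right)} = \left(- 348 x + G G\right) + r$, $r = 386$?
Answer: $302412$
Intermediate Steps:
$u{\left(x,G \right)} = 386 + G^{2} - 348 x$ ($u{\left(x,G \right)} = \left(- 348 x + G G\right) + 386 = \left(- 348 x + G^{2}\right) + 386 = \left(G^{2} - 348 x\right) + 386 = 386 + G^{2} - 348 x$)
$E{\left(R,a \right)} = 461 + R a$ ($E{\left(R,a \right)} = R a + 461 = 461 + R a$)
$u{\left(110,-414 \right)} - E{\left(243,-697 \right)} = \left(386 + \left(-414\right)^{2} - 38280\right) - \left(461 + 243 \left(-697\right)\right) = \left(386 + 171396 - 38280\right) - \left(461 - 169371\right) = 133502 - -168910 = 133502 + 168910 = 302412$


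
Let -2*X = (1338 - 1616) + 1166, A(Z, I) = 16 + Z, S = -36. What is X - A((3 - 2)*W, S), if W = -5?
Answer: -455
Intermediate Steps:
X = -444 (X = -((1338 - 1616) + 1166)/2 = -(-278 + 1166)/2 = -½*888 = -444)
X - A((3 - 2)*W, S) = -444 - (16 + (3 - 2)*(-5)) = -444 - (16 + 1*(-5)) = -444 - (16 - 5) = -444 - 1*11 = -444 - 11 = -455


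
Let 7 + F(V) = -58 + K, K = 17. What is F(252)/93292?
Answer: -12/23323 ≈ -0.00051451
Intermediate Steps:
F(V) = -48 (F(V) = -7 + (-58 + 17) = -7 - 41 = -48)
F(252)/93292 = -48/93292 = -48*1/93292 = -12/23323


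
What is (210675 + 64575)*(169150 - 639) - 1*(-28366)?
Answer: 46382681116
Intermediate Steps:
(210675 + 64575)*(169150 - 639) - 1*(-28366) = 275250*168511 + 28366 = 46382652750 + 28366 = 46382681116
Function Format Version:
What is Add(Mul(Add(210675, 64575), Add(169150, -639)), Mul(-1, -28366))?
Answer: 46382681116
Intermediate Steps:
Add(Mul(Add(210675, 64575), Add(169150, -639)), Mul(-1, -28366)) = Add(Mul(275250, 168511), 28366) = Add(46382652750, 28366) = 46382681116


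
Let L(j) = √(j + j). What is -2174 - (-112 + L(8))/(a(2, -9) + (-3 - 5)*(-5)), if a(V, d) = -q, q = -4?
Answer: -23887/11 ≈ -2171.5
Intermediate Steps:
L(j) = √2*√j (L(j) = √(2*j) = √2*√j)
a(V, d) = 4 (a(V, d) = -1*(-4) = 4)
-2174 - (-112 + L(8))/(a(2, -9) + (-3 - 5)*(-5)) = -2174 - (-112 + √2*√8)/(4 + (-3 - 5)*(-5)) = -2174 - (-112 + √2*(2*√2))/(4 - 8*(-5)) = -2174 - (-112 + 4)/(4 + 40) = -2174 - (-108)/44 = -2174 - 1*(-27/11) = -2174 + 27/11 = -23887/11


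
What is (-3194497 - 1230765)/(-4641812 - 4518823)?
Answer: 4425262/9160635 ≈ 0.48307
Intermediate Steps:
(-3194497 - 1230765)/(-4641812 - 4518823) = -4425262/(-9160635) = -4425262*(-1/9160635) = 4425262/9160635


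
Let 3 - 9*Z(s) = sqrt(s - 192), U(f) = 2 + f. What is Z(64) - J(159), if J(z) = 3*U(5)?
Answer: -62/3 - 8*I*sqrt(2)/9 ≈ -20.667 - 1.2571*I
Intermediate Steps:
J(z) = 21 (J(z) = 3*(2 + 5) = 3*7 = 21)
Z(s) = 1/3 - sqrt(-192 + s)/9 (Z(s) = 1/3 - sqrt(s - 192)/9 = 1/3 - sqrt(-192 + s)/9)
Z(64) - J(159) = (1/3 - sqrt(-192 + 64)/9) - 1*21 = (1/3 - 8*I*sqrt(2)/9) - 21 = -62/3 - 8*I*sqrt(2)/9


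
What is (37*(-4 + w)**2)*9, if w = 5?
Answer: 333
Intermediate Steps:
(37*(-4 + w)**2)*9 = (37*(-4 + 5)**2)*9 = (37*1**2)*9 = (37*1)*9 = 37*9 = 333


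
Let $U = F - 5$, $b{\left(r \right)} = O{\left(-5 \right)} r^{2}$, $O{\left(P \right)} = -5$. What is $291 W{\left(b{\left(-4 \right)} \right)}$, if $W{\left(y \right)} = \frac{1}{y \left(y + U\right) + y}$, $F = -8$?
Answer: $\frac{291}{7360} \approx 0.039538$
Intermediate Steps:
$b{\left(r \right)} = - 5 r^{2}$
$U = -13$ ($U = -8 - 5 = -13$)
$W{\left(y \right)} = \frac{1}{y + y \left(-13 + y\right)}$ ($W{\left(y \right)} = \frac{1}{y \left(y - 13\right) + y} = \frac{1}{y \left(-13 + y\right) + y} = \frac{1}{y + y \left(-13 + y\right)}$)
$291 W{\left(b{\left(-4 \right)} \right)} = 291 \frac{1}{- 5 \left(-4\right)^{2} \left(-12 - 5 \left(-4\right)^{2}\right)} = 291 \frac{1}{\left(-5\right) 16 \left(-12 - 80\right)} = 291 \frac{1}{\left(-80\right) \left(-12 - 80\right)} = 291 \left(- \frac{1}{80 \left(-92\right)}\right) = 291 \left(\left(- \frac{1}{80}\right) \left(- \frac{1}{92}\right)\right) = 291 \cdot \frac{1}{7360} = \frac{291}{7360}$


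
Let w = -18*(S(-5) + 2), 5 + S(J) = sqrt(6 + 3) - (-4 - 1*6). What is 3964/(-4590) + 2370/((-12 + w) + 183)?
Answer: -606332/2295 ≈ -264.20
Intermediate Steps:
S(J) = 8 (S(J) = -5 + (sqrt(6 + 3) - (-4 - 1*6)) = -5 + (sqrt(9) - (-4 - 6)) = -5 + (3 - 1*(-10)) = -5 + (3 + 10) = -5 + 13 = 8)
w = -180 (w = -18*(8 + 2) = -18*10 = -180)
3964/(-4590) + 2370/((-12 + w) + 183) = 3964/(-4590) + 2370/((-12 - 180) + 183) = 3964*(-1/4590) + 2370/(-192 + 183) = -1982/2295 + 2370/(-9) = -1982/2295 + 2370*(-1/9) = -1982/2295 - 790/3 = -606332/2295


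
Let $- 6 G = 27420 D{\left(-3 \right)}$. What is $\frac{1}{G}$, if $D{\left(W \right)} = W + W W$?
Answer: $- \frac{1}{27420} \approx -3.647 \cdot 10^{-5}$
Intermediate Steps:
$D{\left(W \right)} = W + W^{2}$
$G = -27420$ ($G = - \frac{27420 \left(- 3 \left(1 - 3\right)\right)}{6} = - \frac{27420 \left(\left(-3\right) \left(-2\right)\right)}{6} = - \frac{27420 \cdot 6}{6} = \left(- \frac{1}{6}\right) 164520 = -27420$)
$\frac{1}{G} = \frac{1}{-27420} = - \frac{1}{27420}$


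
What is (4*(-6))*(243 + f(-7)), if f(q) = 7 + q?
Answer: -5832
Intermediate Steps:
(4*(-6))*(243 + f(-7)) = (4*(-6))*(243 + (7 - 7)) = -24*(243 + 0) = -24*243 = -5832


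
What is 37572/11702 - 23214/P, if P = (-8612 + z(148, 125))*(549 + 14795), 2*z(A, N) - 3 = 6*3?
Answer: 1239769353045/386111632508 ≈ 3.2109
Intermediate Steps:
z(A, N) = 21/2 (z(A, N) = 3/2 + (6*3)/2 = 3/2 + (½)*18 = 3/2 + 9 = 21/2)
P = -131981416 (P = (-8612 + 21/2)*(549 + 14795) = -17203/2*15344 = -131981416)
37572/11702 - 23214/P = 37572/11702 - 23214/(-131981416) = 37572*(1/11702) - 23214*(-1/131981416) = 18786/5851 + 11607/65990708 = 1239769353045/386111632508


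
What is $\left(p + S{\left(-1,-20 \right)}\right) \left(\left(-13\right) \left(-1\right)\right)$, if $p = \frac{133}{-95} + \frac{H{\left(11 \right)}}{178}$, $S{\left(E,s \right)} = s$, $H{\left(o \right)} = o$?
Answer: $- \frac{246883}{890} \approx -277.4$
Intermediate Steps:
$p = - \frac{1191}{890}$ ($p = \frac{133}{-95} + \frac{11}{178} = 133 \left(- \frac{1}{95}\right) + 11 \cdot \frac{1}{178} = - \frac{7}{5} + \frac{11}{178} = - \frac{1191}{890} \approx -1.3382$)
$\left(p + S{\left(-1,-20 \right)}\right) \left(\left(-13\right) \left(-1\right)\right) = \left(- \frac{1191}{890} - 20\right) \left(\left(-13\right) \left(-1\right)\right) = \left(- \frac{18991}{890}\right) 13 = - \frac{246883}{890}$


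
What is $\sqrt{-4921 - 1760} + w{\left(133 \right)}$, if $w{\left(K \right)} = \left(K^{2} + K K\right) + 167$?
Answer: $35545 + i \sqrt{6681} \approx 35545.0 + 81.737 i$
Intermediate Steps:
$w{\left(K \right)} = 167 + 2 K^{2}$ ($w{\left(K \right)} = \left(K^{2} + K^{2}\right) + 167 = 2 K^{2} + 167 = 167 + 2 K^{2}$)
$\sqrt{-4921 - 1760} + w{\left(133 \right)} = \sqrt{-4921 - 1760} + \left(167 + 2 \cdot 133^{2}\right) = \sqrt{-6681} + \left(167 + 2 \cdot 17689\right) = i \sqrt{6681} + \left(167 + 35378\right) = i \sqrt{6681} + 35545 = 35545 + i \sqrt{6681}$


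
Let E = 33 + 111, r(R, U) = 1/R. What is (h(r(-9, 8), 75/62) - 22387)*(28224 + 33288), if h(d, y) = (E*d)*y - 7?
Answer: -42739398768/31 ≈ -1.3787e+9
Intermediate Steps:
E = 144
h(d, y) = -7 + 144*d*y (h(d, y) = (144*d)*y - 7 = 144*d*y - 7 = -7 + 144*d*y)
(h(r(-9, 8), 75/62) - 22387)*(28224 + 33288) = ((-7 + 144*(75/62)/(-9)) - 22387)*(28224 + 33288) = ((-7 + 144*(-1/9)*(75*(1/62))) - 22387)*61512 = ((-7 + 144*(-1/9)*(75/62)) - 22387)*61512 = ((-7 - 600/31) - 22387)*61512 = (-817/31 - 22387)*61512 = -694814/31*61512 = -42739398768/31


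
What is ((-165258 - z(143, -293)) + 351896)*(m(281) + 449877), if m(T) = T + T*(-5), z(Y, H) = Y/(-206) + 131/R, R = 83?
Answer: 1432025304755471/17098 ≈ 8.3754e+10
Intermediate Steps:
z(Y, H) = 131/83 - Y/206 (z(Y, H) = Y/(-206) + 131/83 = Y*(-1/206) + 131*(1/83) = -Y/206 + 131/83 = 131/83 - Y/206)
m(T) = -4*T (m(T) = T - 5*T = -4*T)
((-165258 - z(143, -293)) + 351896)*(m(281) + 449877) = ((-165258 - (131/83 - 1/206*143)) + 351896)*(-4*281 + 449877) = ((-165258 - (131/83 - 143/206)) + 351896)*(-1124 + 449877) = ((-165258 - 1*15117/17098) + 351896)*448753 = ((-165258 - 15117/17098) + 351896)*448753 = (-2825596401/17098 + 351896)*448753 = (3191121407/17098)*448753 = 1432025304755471/17098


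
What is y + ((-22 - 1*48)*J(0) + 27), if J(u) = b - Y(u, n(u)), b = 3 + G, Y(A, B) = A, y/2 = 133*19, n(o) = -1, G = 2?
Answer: 4731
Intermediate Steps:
y = 5054 (y = 2*(133*19) = 2*2527 = 5054)
b = 5 (b = 3 + 2 = 5)
J(u) = 5 - u
y + ((-22 - 1*48)*J(0) + 27) = 5054 + ((-22 - 1*48)*(5 - 1*0) + 27) = 5054 + ((-22 - 48)*(5 + 0) + 27) = 5054 + (-70*5 + 27) = 5054 + (-350 + 27) = 5054 - 323 = 4731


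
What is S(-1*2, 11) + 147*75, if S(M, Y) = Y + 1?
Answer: 11037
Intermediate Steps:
S(M, Y) = 1 + Y
S(-1*2, 11) + 147*75 = (1 + 11) + 147*75 = 12 + 11025 = 11037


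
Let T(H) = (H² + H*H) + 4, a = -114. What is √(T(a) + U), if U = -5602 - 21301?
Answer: I*√907 ≈ 30.116*I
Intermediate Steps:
T(H) = 4 + 2*H² (T(H) = (H² + H²) + 4 = 2*H² + 4 = 4 + 2*H²)
U = -26903
√(T(a) + U) = √((4 + 2*(-114)²) - 26903) = √((4 + 2*12996) - 26903) = √((4 + 25992) - 26903) = √(25996 - 26903) = √(-907) = I*√907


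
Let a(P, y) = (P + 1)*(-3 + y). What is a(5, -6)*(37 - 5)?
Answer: -1728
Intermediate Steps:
a(P, y) = (1 + P)*(-3 + y)
a(5, -6)*(37 - 5) = (-3 - 6 - 3*5 + 5*(-6))*(37 - 5) = (-3 - 6 - 15 - 30)*32 = -54*32 = -1728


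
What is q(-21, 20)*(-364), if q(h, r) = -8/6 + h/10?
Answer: 18746/15 ≈ 1249.7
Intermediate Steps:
q(h, r) = -4/3 + h/10 (q(h, r) = -8*⅙ + h*(⅒) = -4/3 + h/10)
q(-21, 20)*(-364) = (-4/3 + (⅒)*(-21))*(-364) = (-4/3 - 21/10)*(-364) = -103/30*(-364) = 18746/15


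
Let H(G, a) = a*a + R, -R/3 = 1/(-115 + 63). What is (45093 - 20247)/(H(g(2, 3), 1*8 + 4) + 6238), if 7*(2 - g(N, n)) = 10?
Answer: 1291992/331867 ≈ 3.8931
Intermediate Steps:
R = 3/52 (R = -3/(-115 + 63) = -3/(-52) = -3*(-1/52) = 3/52 ≈ 0.057692)
g(N, n) = 4/7 (g(N, n) = 2 - ⅐*10 = 2 - 10/7 = 4/7)
H(G, a) = 3/52 + a² (H(G, a) = a*a + 3/52 = a² + 3/52 = 3/52 + a²)
(45093 - 20247)/(H(g(2, 3), 1*8 + 4) + 6238) = (45093 - 20247)/((3/52 + (1*8 + 4)²) + 6238) = 24846/((3/52 + (8 + 4)²) + 6238) = 24846/((3/52 + 12²) + 6238) = 24846/((3/52 + 144) + 6238) = 24846/(7491/52 + 6238) = 24846/(331867/52) = 24846*(52/331867) = 1291992/331867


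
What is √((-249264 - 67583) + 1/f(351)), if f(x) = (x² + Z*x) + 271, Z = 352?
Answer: I*√1208392208955553/61756 ≈ 562.89*I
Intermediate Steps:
f(x) = 271 + x² + 352*x (f(x) = (x² + 352*x) + 271 = 271 + x² + 352*x)
√((-249264 - 67583) + 1/f(351)) = √((-249264 - 67583) + 1/(271 + 351² + 352*351)) = √(-316847 + 1/(271 + 123201 + 123552)) = √(-316847 + 1/247024) = √(-78268813327/247024) = I*√1208392208955553/61756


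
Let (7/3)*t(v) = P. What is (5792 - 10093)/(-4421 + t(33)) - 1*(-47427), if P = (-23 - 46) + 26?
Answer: 86698327/1828 ≈ 47428.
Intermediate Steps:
P = -43 (P = -69 + 26 = -43)
t(v) = -129/7 (t(v) = (3/7)*(-43) = -129/7)
(5792 - 10093)/(-4421 + t(33)) - 1*(-47427) = (5792 - 10093)/(-4421 - 129/7) - 1*(-47427) = -4301/(-31076/7) + 47427 = -4301*(-7/31076) + 47427 = 1771/1828 + 47427 = 86698327/1828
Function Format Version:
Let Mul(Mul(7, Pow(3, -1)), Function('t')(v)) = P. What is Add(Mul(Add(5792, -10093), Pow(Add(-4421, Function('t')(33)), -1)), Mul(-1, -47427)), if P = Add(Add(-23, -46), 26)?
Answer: Rational(86698327, 1828) ≈ 47428.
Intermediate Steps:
P = -43 (P = Add(-69, 26) = -43)
Function('t')(v) = Rational(-129, 7) (Function('t')(v) = Mul(Rational(3, 7), -43) = Rational(-129, 7))
Add(Mul(Add(5792, -10093), Pow(Add(-4421, Function('t')(33)), -1)), Mul(-1, -47427)) = Add(Mul(Add(5792, -10093), Pow(Add(-4421, Rational(-129, 7)), -1)), Mul(-1, -47427)) = Add(Mul(-4301, Pow(Rational(-31076, 7), -1)), 47427) = Add(Mul(-4301, Rational(-7, 31076)), 47427) = Add(Rational(1771, 1828), 47427) = Rational(86698327, 1828)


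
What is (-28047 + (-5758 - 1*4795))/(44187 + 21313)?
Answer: -386/655 ≈ -0.58931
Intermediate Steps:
(-28047 + (-5758 - 1*4795))/(44187 + 21313) = (-28047 + (-5758 - 4795))/65500 = (-28047 - 10553)*(1/65500) = -38600*1/65500 = -386/655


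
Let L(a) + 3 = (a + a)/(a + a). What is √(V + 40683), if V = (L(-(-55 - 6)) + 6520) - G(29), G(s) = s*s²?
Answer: 2*√5703 ≈ 151.04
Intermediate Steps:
G(s) = s³
L(a) = -2 (L(a) = -3 + (a + a)/(a + a) = -3 + (2*a)/((2*a)) = -3 + (2*a)*(1/(2*a)) = -3 + 1 = -2)
V = -17871 (V = (-2 + 6520) - 1*29³ = 6518 - 1*24389 = 6518 - 24389 = -17871)
√(V + 40683) = √(-17871 + 40683) = √22812 = 2*√5703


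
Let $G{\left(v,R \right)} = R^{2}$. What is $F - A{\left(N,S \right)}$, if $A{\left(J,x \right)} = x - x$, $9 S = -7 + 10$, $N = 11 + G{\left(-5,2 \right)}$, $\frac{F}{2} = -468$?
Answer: $-936$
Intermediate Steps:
$F = -936$ ($F = 2 \left(-468\right) = -936$)
$N = 15$ ($N = 11 + 2^{2} = 11 + 4 = 15$)
$S = \frac{1}{3}$ ($S = \frac{-7 + 10}{9} = \frac{1}{9} \cdot 3 = \frac{1}{3} \approx 0.33333$)
$A{\left(J,x \right)} = 0$
$F - A{\left(N,S \right)} = -936 - 0 = -936 + 0 = -936$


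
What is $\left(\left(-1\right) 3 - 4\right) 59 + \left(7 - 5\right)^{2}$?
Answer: $-409$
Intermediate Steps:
$\left(\left(-1\right) 3 - 4\right) 59 + \left(7 - 5\right)^{2} = \left(-3 - 4\right) 59 + \left(7 - 5\right)^{2} = \left(-7\right) 59 + 2^{2} = -413 + 4 = -409$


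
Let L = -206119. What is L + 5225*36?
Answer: -18019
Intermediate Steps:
L + 5225*36 = -206119 + 5225*36 = -206119 + 188100 = -18019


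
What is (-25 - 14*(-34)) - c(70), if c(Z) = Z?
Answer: 381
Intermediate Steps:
(-25 - 14*(-34)) - c(70) = (-25 - 14*(-34)) - 1*70 = (-25 + 476) - 70 = 451 - 70 = 381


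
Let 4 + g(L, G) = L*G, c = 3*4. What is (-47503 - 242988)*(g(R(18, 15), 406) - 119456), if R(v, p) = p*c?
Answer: 13472972580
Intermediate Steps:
c = 12
R(v, p) = 12*p (R(v, p) = p*12 = 12*p)
g(L, G) = -4 + G*L (g(L, G) = -4 + L*G = -4 + G*L)
(-47503 - 242988)*(g(R(18, 15), 406) - 119456) = (-47503 - 242988)*((-4 + 406*(12*15)) - 119456) = -290491*((-4 + 406*180) - 119456) = -290491*((-4 + 73080) - 119456) = -290491*(73076 - 119456) = -290491*(-46380) = 13472972580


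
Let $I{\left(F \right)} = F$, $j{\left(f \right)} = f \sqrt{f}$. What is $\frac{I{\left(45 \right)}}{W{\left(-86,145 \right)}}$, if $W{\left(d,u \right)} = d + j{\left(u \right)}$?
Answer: $\frac{1290}{1013743} + \frac{2175 \sqrt{145}}{1013743} \approx 0.027108$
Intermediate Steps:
$j{\left(f \right)} = f^{\frac{3}{2}}$
$W{\left(d,u \right)} = d + u^{\frac{3}{2}}$
$\frac{I{\left(45 \right)}}{W{\left(-86,145 \right)}} = \frac{45}{-86 + 145^{\frac{3}{2}}} = \frac{45}{-86 + 145 \sqrt{145}}$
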